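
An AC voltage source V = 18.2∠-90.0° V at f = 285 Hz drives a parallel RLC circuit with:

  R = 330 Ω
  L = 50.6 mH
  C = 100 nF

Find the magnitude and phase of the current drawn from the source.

Step 1 — Angular frequency: ω = 2π·f = 2π·285 = 1791 rad/s.
Step 2 — Component impedances:
  R: Z = R = 330 Ω
  L: Z = jωL = j·1791·0.0506 = 0 + j90.61 Ω
  C: Z = 1/(jωC) = -j/(ω·C) = 0 - j5584 Ω
Step 3 — Parallel combination: 1/Z_total = 1/R + 1/L + 1/C; Z_total = 23.85 + j85.45 Ω = 88.71∠74.4° Ω.
Step 4 — Source phasor: V = 18.2∠-90.0° V = 0 - j18.2 V.
Step 5 — Ohm's law: I = V / Z_total = (0 - j18.2) / (23.85 + j85.45) = -0.1976 - j0.05515 A.
Step 6 — Convert to polar: |I| = 0.2052 A, ∠I = -164.4°.

I = 0.2052∠-164.4° A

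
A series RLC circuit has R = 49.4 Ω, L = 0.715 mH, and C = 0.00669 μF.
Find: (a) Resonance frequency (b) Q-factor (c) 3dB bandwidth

Step 1 — Resonance: ω₀ = 1/√(LC) = 1/√(0.000715·6.69e-09) = 4.572e+05 rad/s.
Step 2 — f₀ = ω₀/(2π) = 7.277e+04 Hz.
Step 3 — Series Q: Q = ω₀L/R = 4.572e+05·0.000715/49.4 = 6.618.
Step 4 — Bandwidth: Δω = ω₀/Q = 6.909e+04 rad/s; BW = Δω/(2π) = 1.1e+04 Hz.

(a) f₀ = 7.277e+04 Hz  (b) Q = 6.618  (c) BW = 1.1e+04 Hz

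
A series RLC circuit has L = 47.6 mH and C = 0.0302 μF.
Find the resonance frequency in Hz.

Step 1 — Resonance condition Im(Z)=0 gives ω₀ = 1/√(LC).
Step 2 — ω₀ = 1/√(0.0476·3.02e-08) = 2.638e+04 rad/s.
Step 3 — f₀ = ω₀/(2π) = 4198 Hz.

f₀ = 4198 Hz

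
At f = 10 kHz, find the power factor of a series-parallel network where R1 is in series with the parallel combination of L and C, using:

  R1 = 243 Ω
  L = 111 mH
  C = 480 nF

Step 1 — Angular frequency: ω = 2π·f = 2π·1e+04 = 6.283e+04 rad/s.
Step 2 — Component impedances:
  R1: Z = R = 243 Ω
  L: Z = jωL = j·6.283e+04·0.111 = 0 + j6974 Ω
  C: Z = 1/(jωC) = -j/(ω·C) = 0 - j33.16 Ω
Step 3 — Parallel branch: L || C = 1/(1/L + 1/C) = 0 - j33.32 Ω.
Step 4 — Series with R1: Z_total = R1 + (L || C) = 243 - j33.32 Ω = 245.3∠-7.8° Ω.
Step 5 — Power factor: PF = cos(φ) = Re(Z)/|Z| = 243/245.27 = 0.9907.
Step 6 — Type: Im(Z) = -33.32 ⇒ leading (phase φ = -7.8°).

PF = 0.9907 (leading, φ = -7.8°)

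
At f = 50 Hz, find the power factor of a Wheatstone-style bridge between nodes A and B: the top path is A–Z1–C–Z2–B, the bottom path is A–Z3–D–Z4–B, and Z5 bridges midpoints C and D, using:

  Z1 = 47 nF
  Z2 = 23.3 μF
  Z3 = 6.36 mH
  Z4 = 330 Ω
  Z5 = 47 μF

Step 1 — Angular frequency: ω = 2π·f = 2π·50 = 314.2 rad/s.
Step 2 — Component impedances:
  Z1: Z = 1/(jωC) = -j/(ω·C) = 0 - j6.773e+04 Ω
  Z2: Z = 1/(jωC) = -j/(ω·C) = 0 - j136.6 Ω
  Z3: Z = jωL = j·314.2·0.00636 = 0 + j1.998 Ω
  Z4: Z = R = 330 Ω
  Z5: Z = 1/(jωC) = -j/(ω·C) = 0 - j67.73 Ω
Step 3 — Bridge requires nodal analysis (the Z5 bridge couples midpoints C and D, so the two paths cannot be reduced to a simple series/parallel combination). Setting node B to ground and injecting 1 A at node A, the 3-node admittance system at A, C, D solves to V_A = Z_AB = 91.42 - j145.7 Ω = 172∠-57.9° Ω.
Step 4 — Power factor: PF = cos(φ) = Re(Z)/|Z| = 91.42/172 = 0.5315.
Step 5 — Type: Im(Z) = -145.7 ⇒ leading (phase φ = -57.9°).

PF = 0.5315 (leading, φ = -57.9°)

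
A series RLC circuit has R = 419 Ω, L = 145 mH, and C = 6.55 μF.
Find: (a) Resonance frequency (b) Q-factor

Step 1 — Resonance condition Im(Z)=0 gives ω₀ = 1/√(LC).
Step 2 — ω₀ = 1/√(0.145·6.55e-06) = 1026 rad/s.
Step 3 — f₀ = ω₀/(2π) = 163.3 Hz.
Step 4 — Series Q: Q = ω₀L/R = 1026·0.145/419 = 0.3551.

(a) f₀ = 163.3 Hz  (b) Q = 0.3551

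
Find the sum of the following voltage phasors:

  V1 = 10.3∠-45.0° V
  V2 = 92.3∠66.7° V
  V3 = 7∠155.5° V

Step 1 — Convert each phasor to rectangular form:
  V1 = 10.3·(cos(-45.0°) + j·sin(-45.0°)) = 7.283 - j7.283 V
  V2 = 92.3·(cos(66.7°) + j·sin(66.7°)) = 36.51 + j84.77 V
  V3 = 7·(cos(155.5°) + j·sin(155.5°)) = -6.37 + j2.903 V
Step 2 — Sum components: V_total = 37.42 + j80.39 V.
Step 3 — Convert to polar: |V_total| = 88.68 V, ∠V_total = 65.0°.

V_total = 88.68∠65.0° V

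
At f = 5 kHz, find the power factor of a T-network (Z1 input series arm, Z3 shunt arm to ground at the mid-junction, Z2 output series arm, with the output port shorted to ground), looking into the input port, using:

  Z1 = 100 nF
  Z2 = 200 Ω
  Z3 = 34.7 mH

Step 1 — Angular frequency: ω = 2π·f = 2π·5000 = 3.142e+04 rad/s.
Step 2 — Component impedances:
  Z1: Z = 1/(jωC) = -j/(ω·C) = 0 - j318.3 Ω
  Z2: Z = R = 200 Ω
  Z3: Z = jωL = j·3.142e+04·0.0347 = 0 + j1090 Ω
Step 3 — With the output port shorted to ground, the output series arm Z2 runs from the junction to ground; the shunt arm Z3 also runs from the junction to ground. They appear in parallel: Z3 || Z2 = 193.5 + j35.5 Ω.
Step 4 — Series with input arm Z1: Z_in = Z1 + (Z3 || Z2) = 193.5 - j282.8 Ω = 342.7∠-55.6° Ω.
Step 5 — Power factor: PF = cos(φ) = Re(Z)/|Z| = 193.49/342.67 = 0.5647.
Step 6 — Type: Im(Z) = -282.8 ⇒ leading (phase φ = -55.6°).

PF = 0.5647 (leading, φ = -55.6°)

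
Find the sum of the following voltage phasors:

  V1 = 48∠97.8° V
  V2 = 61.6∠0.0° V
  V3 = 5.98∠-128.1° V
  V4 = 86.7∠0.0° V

Step 1 — Convert each phasor to rectangular form:
  V1 = 48·(cos(97.8°) + j·sin(97.8°)) = -6.514 + j47.56 V
  V2 = 61.6·(cos(0.0°) + j·sin(0.0°)) = 61.6 V
  V3 = 5.98·(cos(-128.1°) + j·sin(-128.1°)) = -3.69 - j4.706 V
  V4 = 86.7·(cos(0.0°) + j·sin(0.0°)) = 86.7 V
Step 2 — Sum components: V_total = 138.1 + j42.85 V.
Step 3 — Convert to polar: |V_total| = 144.6 V, ∠V_total = 17.2°.

V_total = 144.6∠17.2° V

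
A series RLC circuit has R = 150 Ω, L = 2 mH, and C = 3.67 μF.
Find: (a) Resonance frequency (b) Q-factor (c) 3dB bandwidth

Step 1 — Resonance condition Im(Z)=0 gives ω₀ = 1/√(LC).
Step 2 — ω₀ = 1/√(0.002·3.67e-06) = 1.167e+04 rad/s.
Step 3 — f₀ = ω₀/(2π) = 1858 Hz.
Step 4 — Series Q: Q = ω₀L/R = 1.167e+04·0.002/150 = 0.1556.
Step 5 — 3dB bandwidth: Δω = ω₀/Q = 7.5e+04 rad/s; BW = Δω/(2π) = 1.194e+04 Hz.

(a) f₀ = 1858 Hz  (b) Q = 0.1556  (c) BW = 1.194e+04 Hz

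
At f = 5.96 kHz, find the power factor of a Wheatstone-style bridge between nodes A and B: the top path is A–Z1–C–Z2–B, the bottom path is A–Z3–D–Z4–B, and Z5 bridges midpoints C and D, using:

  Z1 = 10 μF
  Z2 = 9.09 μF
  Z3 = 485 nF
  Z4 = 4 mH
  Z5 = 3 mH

Step 1 — Angular frequency: ω = 2π·f = 2π·5960 = 3.745e+04 rad/s.
Step 2 — Component impedances:
  Z1: Z = 1/(jωC) = -j/(ω·C) = 0 - j2.67 Ω
  Z2: Z = 1/(jωC) = -j/(ω·C) = 0 - j2.938 Ω
  Z3: Z = 1/(jωC) = -j/(ω·C) = 0 - j55.06 Ω
  Z4: Z = jωL = j·3.745e+04·0.004 = 0 + j149.8 Ω
  Z5: Z = jωL = j·3.745e+04·0.003 = 0 + j112.3 Ω
Step 3 — Bridge requires nodal analysis (the Z5 bridge couples midpoints C and D, so the two paths cannot be reduced to a simple series/parallel combination). Setting node B to ground and injecting 1 A at node A, the 3-node admittance system at A, C, D solves to V_A = Z_AB = 0 - j8.268 Ω = 8.268∠-90.0° Ω.
Step 4 — Power factor: PF = cos(φ) = Re(Z)/|Z| = 0/8.268 = 0.
Step 5 — Type: Im(Z) = -8.268 ⇒ leading (phase φ = -90.0°).

PF = 0 (leading, φ = -90.0°)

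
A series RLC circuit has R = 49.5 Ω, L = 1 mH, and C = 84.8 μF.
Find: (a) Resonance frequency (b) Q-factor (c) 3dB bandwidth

Step 1 — Resonance: ω₀ = 1/√(LC) = 1/√(0.001·8.48e-05) = 3434 rad/s.
Step 2 — f₀ = ω₀/(2π) = 546.5 Hz.
Step 3 — Series Q: Q = ω₀L/R = 3434·0.001/49.5 = 0.06937.
Step 4 — Bandwidth: Δω = ω₀/Q = 4.95e+04 rad/s; BW = Δω/(2π) = 7878 Hz.

(a) f₀ = 546.5 Hz  (b) Q = 0.06937  (c) BW = 7878 Hz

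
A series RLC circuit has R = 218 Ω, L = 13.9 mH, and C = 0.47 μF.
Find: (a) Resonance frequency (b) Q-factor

Step 1 — Resonance condition Im(Z)=0 gives ω₀ = 1/√(LC).
Step 2 — ω₀ = 1/√(0.0139·4.7e-07) = 1.237e+04 rad/s.
Step 3 — f₀ = ω₀/(2π) = 1969 Hz.
Step 4 — Series Q: Q = ω₀L/R = 1.237e+04·0.0139/218 = 0.7889.

(a) f₀ = 1969 Hz  (b) Q = 0.7889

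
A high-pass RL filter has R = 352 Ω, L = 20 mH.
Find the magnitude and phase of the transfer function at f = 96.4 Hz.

Step 1 — Angular frequency: ω = 2π·96.4 = 605.7 rad/s.
Step 2 — Transfer function: H(jω) = jωL/(R + jωL).
Step 3 — Numerator jωL = j·12.11; denominator R + jωL = 352 + j12.11.
Step 4 — H = 0.001183 + j0.03437.
Step 5 — Magnitude: |H| = 0.03439 (-29.3 dB); phase: φ = 88.0°.

|H| = 0.03439 (-29.3 dB), φ = 88.0°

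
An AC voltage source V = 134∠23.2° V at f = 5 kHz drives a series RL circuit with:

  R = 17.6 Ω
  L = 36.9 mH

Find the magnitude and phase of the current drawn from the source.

Step 1 — Angular frequency: ω = 2π·f = 2π·5000 = 3.142e+04 rad/s.
Step 2 — Component impedances:
  R: Z = R = 17.6 Ω
  L: Z = jωL = j·3.142e+04·0.0369 = 0 + j1159 Ω
Step 3 — Series combination: Z_total = R + L = 17.6 + j1159 Ω = 1159∠89.1° Ω.
Step 4 — Source phasor: V = 134∠23.2° V = 123.2 + j52.79 V.
Step 5 — Ohm's law: I = V / Z_total = (123.2 + j52.79) / (17.6 + j1159) = 0.04714 - j0.1055 A.
Step 6 — Convert to polar: |I| = 0.1156 A, ∠I = -65.9°.

I = 0.1156∠-65.9° A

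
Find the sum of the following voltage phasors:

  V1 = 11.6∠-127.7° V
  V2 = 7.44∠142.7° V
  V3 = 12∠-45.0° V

Step 1 — Convert each phasor to rectangular form:
  V1 = 11.6·(cos(-127.7°) + j·sin(-127.7°)) = -7.094 - j9.178 V
  V2 = 7.44·(cos(142.7°) + j·sin(142.7°)) = -5.918 + j4.509 V
  V3 = 12·(cos(-45.0°) + j·sin(-45.0°)) = 8.485 - j8.485 V
Step 2 — Sum components: V_total = -4.527 - j13.15 V.
Step 3 — Convert to polar: |V_total| = 13.91 V, ∠V_total = -109.0°.

V_total = 13.91∠-109.0° V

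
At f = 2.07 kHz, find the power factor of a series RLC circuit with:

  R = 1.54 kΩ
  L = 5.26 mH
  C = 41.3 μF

Step 1 — Angular frequency: ω = 2π·f = 2π·2070 = 1.301e+04 rad/s.
Step 2 — Component impedances:
  R: Z = R = 1540 Ω
  L: Z = jωL = j·1.301e+04·0.00526 = 0 + j68.41 Ω
  C: Z = 1/(jωC) = -j/(ω·C) = 0 - j1.862 Ω
Step 3 — Series combination: Z_total = R + L + C = 1540 + j66.55 Ω = 1541∠2.5° Ω.
Step 4 — Power factor: PF = cos(φ) = Re(Z)/|Z| = 1540/1541.4 = 0.9991.
Step 5 — Type: Im(Z) = 66.55 ⇒ lagging (phase φ = 2.5°).

PF = 0.9991 (lagging, φ = 2.5°)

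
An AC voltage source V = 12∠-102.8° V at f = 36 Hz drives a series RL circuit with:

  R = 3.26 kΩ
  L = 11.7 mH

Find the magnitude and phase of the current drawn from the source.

Step 1 — Angular frequency: ω = 2π·f = 2π·36 = 226.2 rad/s.
Step 2 — Component impedances:
  R: Z = R = 3260 Ω
  L: Z = jωL = j·226.2·0.0117 = 0 + j2.646 Ω
Step 3 — Series combination: Z_total = R + L = 3260 + j2.646 Ω = 3260∠0.0° Ω.
Step 4 — Source phasor: V = 12∠-102.8° V = -2.659 - j11.7 V.
Step 5 — Ohm's law: I = V / Z_total = (-2.659 - j11.7) / (3260 + j2.646) = -0.0008184 - j0.003589 A.
Step 6 — Convert to polar: |I| = 0.003681 A, ∠I = -102.8°.

I = 0.003681∠-102.8° A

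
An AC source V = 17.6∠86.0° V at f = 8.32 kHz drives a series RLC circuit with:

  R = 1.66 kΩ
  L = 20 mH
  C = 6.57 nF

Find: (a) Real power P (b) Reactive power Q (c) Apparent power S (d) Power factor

Step 1 — Angular frequency: ω = 2π·f = 2π·8320 = 5.228e+04 rad/s.
Step 2 — Component impedances:
  R: Z = R = 1660 Ω
  L: Z = jωL = j·5.228e+04·0.02 = 0 + j1046 Ω
  C: Z = 1/(jωC) = -j/(ω·C) = 0 - j2912 Ω
Step 3 — Series combination: Z_total = R + L + C = 1660 - j1866 Ω = 2498∠-48.3° Ω.
Step 4 — Source phasor: V = 17.6∠86.0° V = 1.228 + j17.56 V.
Step 5 — Current: I = V / Z = -0.004926 + j0.00504 A = 0.007047∠134.3° A.
Step 6 — Complex power: S = V·I* = 0.08243 - j0.09267 VA.
Step 7 — Real power: P = Re(S) = 0.08243 W.
Step 8 — Reactive power: Q = Im(S) = -0.09267 VAR.
Step 9 — Apparent power: |S| = 0.124 VA.
Step 10 — Power factor: PF = P/|S| = 0.6646 (leading).

(a) P = 0.08243 W  (b) Q = -0.09267 VAR  (c) S = 0.124 VA  (d) PF = 0.6646 (leading)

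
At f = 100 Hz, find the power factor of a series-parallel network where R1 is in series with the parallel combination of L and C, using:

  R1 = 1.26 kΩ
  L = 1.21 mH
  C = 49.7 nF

Step 1 — Angular frequency: ω = 2π·f = 2π·100 = 628.3 rad/s.
Step 2 — Component impedances:
  R1: Z = R = 1260 Ω
  L: Z = jωL = j·628.3·0.00121 = 0 + j0.7603 Ω
  C: Z = 1/(jωC) = -j/(ω·C) = 0 - j3.202e+04 Ω
Step 3 — Parallel branch: L || C = 1/(1/L + 1/C) = 0 + j0.7603 Ω.
Step 4 — Series with R1: Z_total = R1 + (L || C) = 1260 + j0.7603 Ω = 1260∠0.0° Ω.
Step 5 — Power factor: PF = cos(φ) = Re(Z)/|Z| = 1260/1260 = 1.
Step 6 — Type: Im(Z) = 0.7603 ⇒ lagging (phase φ = 0.0°).

PF = 1 (lagging, φ = 0.0°)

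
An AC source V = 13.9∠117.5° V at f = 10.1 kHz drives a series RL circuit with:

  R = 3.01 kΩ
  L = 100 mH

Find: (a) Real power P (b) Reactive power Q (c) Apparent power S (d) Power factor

Step 1 — Angular frequency: ω = 2π·f = 2π·1.01e+04 = 6.346e+04 rad/s.
Step 2 — Component impedances:
  R: Z = R = 3010 Ω
  L: Z = jωL = j·6.346e+04·0.1 = 0 + j6346 Ω
Step 3 — Series combination: Z_total = R + L = 3010 + j6346 Ω = 7024∠64.6° Ω.
Step 4 — Source phasor: V = 13.9∠117.5° V = -6.418 + j12.33 V.
Step 5 — Current: I = V / Z = 0.001194 + j0.001578 A = 0.001979∠52.9° A.
Step 6 — Complex power: S = V·I* = 0.01179 + j0.02485 VA.
Step 7 — Real power: P = Re(S) = 0.01179 W.
Step 8 — Reactive power: Q = Im(S) = 0.02485 VAR.
Step 9 — Apparent power: |S| = 0.02751 VA.
Step 10 — Power factor: PF = P/|S| = 0.4286 (lagging).

(a) P = 0.01179 W  (b) Q = 0.02485 VAR  (c) S = 0.02751 VA  (d) PF = 0.4286 (lagging)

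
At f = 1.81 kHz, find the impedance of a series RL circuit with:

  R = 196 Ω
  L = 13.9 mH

Step 1 — Angular frequency: ω = 2π·f = 2π·1810 = 1.137e+04 rad/s.
Step 2 — Component impedances:
  R: Z = R = 196 Ω
  L: Z = jωL = j·1.137e+04·0.0139 = 0 + j158.1 Ω
Step 3 — Series combination: Z_total = R + L = 196 + j158.1 Ω = 251.8∠38.9° Ω.

Z = 196 + j158.1 Ω = 251.8∠38.9° Ω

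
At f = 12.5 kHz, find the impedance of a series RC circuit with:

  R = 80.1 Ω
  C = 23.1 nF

Step 1 — Angular frequency: ω = 2π·f = 2π·1.25e+04 = 7.854e+04 rad/s.
Step 2 — Component impedances:
  R: Z = R = 80.1 Ω
  C: Z = 1/(jωC) = -j/(ω·C) = 0 - j551.2 Ω
Step 3 — Series combination: Z_total = R + C = 80.1 - j551.2 Ω = 557∠-81.7° Ω.

Z = 80.1 - j551.2 Ω = 557∠-81.7° Ω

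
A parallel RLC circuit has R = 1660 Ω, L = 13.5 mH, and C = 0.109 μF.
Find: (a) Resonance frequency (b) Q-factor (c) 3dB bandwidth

Step 1 — Resonance: ω₀ = 1/√(LC) = 1/√(0.0135·1.09e-07) = 2.607e+04 rad/s.
Step 2 — f₀ = ω₀/(2π) = 4149 Hz.
Step 3 — Parallel Q: Q = R/(ω₀L) = 1660/(2.607e+04·0.0135) = 4.717.
Step 4 — Bandwidth: Δω = ω₀/Q = 5527 rad/s; BW = Δω/(2π) = 879.6 Hz.

(a) f₀ = 4149 Hz  (b) Q = 4.717  (c) BW = 879.6 Hz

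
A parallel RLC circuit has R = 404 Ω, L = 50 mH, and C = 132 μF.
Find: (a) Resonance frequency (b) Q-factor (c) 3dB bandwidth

Step 1 — Resonance: ω₀ = 1/√(LC) = 1/√(0.05·0.000132) = 389.2 rad/s.
Step 2 — f₀ = ω₀/(2π) = 61.95 Hz.
Step 3 — Parallel Q: Q = R/(ω₀L) = 404/(389.2·0.05) = 20.76.
Step 4 — Bandwidth: Δω = ω₀/Q = 18.75 rad/s; BW = Δω/(2π) = 2.984 Hz.

(a) f₀ = 61.95 Hz  (b) Q = 20.76  (c) BW = 2.984 Hz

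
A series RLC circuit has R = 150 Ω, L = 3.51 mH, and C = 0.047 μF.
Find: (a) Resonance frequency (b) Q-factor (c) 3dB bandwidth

Step 1 — Resonance: ω₀ = 1/√(LC) = 1/√(0.00351·4.7e-08) = 7.786e+04 rad/s.
Step 2 — f₀ = ω₀/(2π) = 1.239e+04 Hz.
Step 3 — Series Q: Q = ω₀L/R = 7.786e+04·0.00351/150 = 1.822.
Step 4 — Bandwidth: Δω = ω₀/Q = 4.274e+04 rad/s; BW = Δω/(2π) = 6801 Hz.

(a) f₀ = 1.239e+04 Hz  (b) Q = 1.822  (c) BW = 6801 Hz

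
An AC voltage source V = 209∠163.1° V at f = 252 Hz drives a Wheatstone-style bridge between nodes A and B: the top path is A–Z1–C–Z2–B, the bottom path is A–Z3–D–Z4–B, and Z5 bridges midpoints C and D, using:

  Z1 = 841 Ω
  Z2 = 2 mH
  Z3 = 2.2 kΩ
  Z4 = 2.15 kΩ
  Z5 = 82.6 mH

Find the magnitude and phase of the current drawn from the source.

Step 1 — Angular frequency: ω = 2π·f = 2π·252 = 1583 rad/s.
Step 2 — Component impedances:
  Z1: Z = R = 841 Ω
  Z2: Z = jωL = j·1583·0.002 = 0 + j3.167 Ω
  Z3: Z = R = 2200 Ω
  Z4: Z = R = 2150 Ω
  Z5: Z = jωL = j·1583·0.0826 = 0 + j130.8 Ω
Step 3 — Bridge requires nodal analysis (the Z5 bridge couples midpoints C and D, so the two paths cannot be reduced to a simple series/parallel combination). Setting node B to ground and injecting 1 A at node A, the 3-node admittance system at A, C, D solves to V_A = Z_AB = 609.6 + j13.05 Ω = 609.7∠1.2° Ω.
Step 4 — Source phasor: V = 209∠163.1° V = -200 + j60.76 V.
Step 5 — Ohm's law: I = V / Z_total = (-200 + j60.76) / (609.6 + j13.05) = -0.3258 + j0.1066 A.
Step 6 — Convert to polar: |I| = 0.3428 A, ∠I = 161.9°.

I = 0.3428∠161.9° A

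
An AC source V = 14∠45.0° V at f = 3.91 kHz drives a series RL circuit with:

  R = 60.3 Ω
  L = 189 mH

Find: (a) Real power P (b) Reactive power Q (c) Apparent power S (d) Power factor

Step 1 — Angular frequency: ω = 2π·f = 2π·3910 = 2.457e+04 rad/s.
Step 2 — Component impedances:
  R: Z = R = 60.3 Ω
  L: Z = jωL = j·2.457e+04·0.189 = 0 + j4643 Ω
Step 3 — Series combination: Z_total = R + L = 60.3 + j4643 Ω = 4644∠89.3° Ω.
Step 4 — Source phasor: V = 14∠45.0° V = 9.899 + j9.899 V.
Step 5 — Current: I = V / Z = 0.002159 - j0.002104 A = 0.003015∠-44.3° A.
Step 6 — Complex power: S = V·I* = 0.0005481 + j0.04221 VA.
Step 7 — Real power: P = Re(S) = 0.0005481 W.
Step 8 — Reactive power: Q = Im(S) = 0.04221 VAR.
Step 9 — Apparent power: |S| = 0.04221 VA.
Step 10 — Power factor: PF = P/|S| = 0.01299 (lagging).

(a) P = 0.0005481 W  (b) Q = 0.04221 VAR  (c) S = 0.04221 VA  (d) PF = 0.01299 (lagging)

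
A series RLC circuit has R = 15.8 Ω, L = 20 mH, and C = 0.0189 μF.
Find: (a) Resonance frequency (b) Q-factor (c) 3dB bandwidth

Step 1 — Resonance condition Im(Z)=0 gives ω₀ = 1/√(LC).
Step 2 — ω₀ = 1/√(0.02·1.89e-08) = 5.143e+04 rad/s.
Step 3 — f₀ = ω₀/(2π) = 8186 Hz.
Step 4 — Series Q: Q = ω₀L/R = 5.143e+04·0.02/15.8 = 65.11.
Step 5 — 3dB bandwidth: Δω = ω₀/Q = 790 rad/s; BW = Δω/(2π) = 125.7 Hz.

(a) f₀ = 8186 Hz  (b) Q = 65.11  (c) BW = 125.7 Hz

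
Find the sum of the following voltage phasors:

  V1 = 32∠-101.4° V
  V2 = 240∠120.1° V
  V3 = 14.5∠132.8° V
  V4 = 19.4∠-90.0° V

Step 1 — Convert each phasor to rectangular form:
  V1 = 32·(cos(-101.4°) + j·sin(-101.4°)) = -6.325 - j31.37 V
  V2 = 240·(cos(120.1°) + j·sin(120.1°)) = -120.4 + j207.6 V
  V3 = 14.5·(cos(132.8°) + j·sin(132.8°)) = -9.852 + j10.64 V
  V4 = 19.4·(cos(-90.0°) + j·sin(-90.0°)) = 0 - j19.4 V
Step 2 — Sum components: V_total = -136.5 + j167.5 V.
Step 3 — Convert to polar: |V_total| = 216.1 V, ∠V_total = 129.2°.

V_total = 216.1∠129.2° V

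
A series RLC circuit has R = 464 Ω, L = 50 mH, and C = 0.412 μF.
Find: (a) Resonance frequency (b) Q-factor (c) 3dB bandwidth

Step 1 — Resonance: ω₀ = 1/√(LC) = 1/√(0.05·4.12e-07) = 6967 rad/s.
Step 2 — f₀ = ω₀/(2π) = 1109 Hz.
Step 3 — Series Q: Q = ω₀L/R = 6967·0.05/464 = 0.7508.
Step 4 — Bandwidth: Δω = ω₀/Q = 9280 rad/s; BW = Δω/(2π) = 1477 Hz.

(a) f₀ = 1109 Hz  (b) Q = 0.7508  (c) BW = 1477 Hz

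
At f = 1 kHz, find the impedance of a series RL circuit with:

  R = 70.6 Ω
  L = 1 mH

Step 1 — Angular frequency: ω = 2π·f = 2π·1000 = 6283 rad/s.
Step 2 — Component impedances:
  R: Z = R = 70.6 Ω
  L: Z = jωL = j·6283·0.001 = 0 + j6.283 Ω
Step 3 — Series combination: Z_total = R + L = 70.6 + j6.283 Ω = 70.88∠5.1° Ω.

Z = 70.6 + j6.283 Ω = 70.88∠5.1° Ω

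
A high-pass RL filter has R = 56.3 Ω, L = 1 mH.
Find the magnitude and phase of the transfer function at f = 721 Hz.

Step 1 — Angular frequency: ω = 2π·721 = 4530 rad/s.
Step 2 — Transfer function: H(jω) = jωL/(R + jωL).
Step 3 — Numerator jωL = j·4.53; denominator R + jωL = 56.3 + j4.53.
Step 4 — H = 0.006433 + j0.07995.
Step 5 — Magnitude: |H| = 0.08021 (-21.9 dB); phase: φ = 85.4°.

|H| = 0.08021 (-21.9 dB), φ = 85.4°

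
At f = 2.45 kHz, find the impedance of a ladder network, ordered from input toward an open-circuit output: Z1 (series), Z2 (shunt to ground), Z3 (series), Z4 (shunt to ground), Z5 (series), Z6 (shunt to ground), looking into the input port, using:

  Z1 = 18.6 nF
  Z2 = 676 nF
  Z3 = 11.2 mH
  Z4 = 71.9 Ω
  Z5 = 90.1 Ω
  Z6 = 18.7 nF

Step 1 — Angular frequency: ω = 2π·f = 2π·2450 = 1.539e+04 rad/s.
Step 2 — Component impedances:
  Z1: Z = 1/(jωC) = -j/(ω·C) = 0 - j3493 Ω
  Z2: Z = 1/(jωC) = -j/(ω·C) = 0 - j96.1 Ω
  Z3: Z = jωL = j·1.539e+04·0.0112 = 0 + j172.4 Ω
  Z4: Z = R = 71.9 Ω
  Z5: Z = R = 90.1 Ω
  Z6: Z = 1/(jωC) = -j/(ω·C) = 0 - j3474 Ω
Step 3 — Ladder network (open output): work backward from the far end, alternating series and parallel combinations. Z_in = 61.65 - j3653 Ω = 3653∠-89.0° Ω.

Z = 61.65 - j3653 Ω = 3653∠-89.0° Ω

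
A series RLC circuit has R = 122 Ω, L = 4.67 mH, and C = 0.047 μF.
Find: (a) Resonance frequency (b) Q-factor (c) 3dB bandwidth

Step 1 — Resonance: ω₀ = 1/√(LC) = 1/√(0.00467·4.7e-08) = 6.75e+04 rad/s.
Step 2 — f₀ = ω₀/(2π) = 1.074e+04 Hz.
Step 3 — Series Q: Q = ω₀L/R = 6.75e+04·0.00467/122 = 2.584.
Step 4 — Bandwidth: Δω = ω₀/Q = 2.612e+04 rad/s; BW = Δω/(2π) = 4158 Hz.

(a) f₀ = 1.074e+04 Hz  (b) Q = 2.584  (c) BW = 4158 Hz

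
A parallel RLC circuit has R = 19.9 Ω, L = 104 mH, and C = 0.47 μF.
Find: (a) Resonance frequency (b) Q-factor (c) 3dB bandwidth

Step 1 — Resonance: ω₀ = 1/√(LC) = 1/√(0.104·4.7e-07) = 4523 rad/s.
Step 2 — f₀ = ω₀/(2π) = 719.9 Hz.
Step 3 — Parallel Q: Q = R/(ω₀L) = 19.9/(4523·0.104) = 0.0423.
Step 4 — Bandwidth: Δω = ω₀/Q = 1.069e+05 rad/s; BW = Δω/(2π) = 1.702e+04 Hz.

(a) f₀ = 719.9 Hz  (b) Q = 0.0423  (c) BW = 1.702e+04 Hz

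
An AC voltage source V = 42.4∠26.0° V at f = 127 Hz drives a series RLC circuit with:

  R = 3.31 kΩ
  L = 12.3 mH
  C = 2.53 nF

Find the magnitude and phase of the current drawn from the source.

Step 1 — Angular frequency: ω = 2π·f = 2π·127 = 798 rad/s.
Step 2 — Component impedances:
  R: Z = R = 3310 Ω
  L: Z = jωL = j·798·0.0123 = 0 + j9.815 Ω
  C: Z = 1/(jωC) = -j/(ω·C) = 0 - j4.953e+05 Ω
Step 3 — Series combination: Z_total = R + L + C = 3310 - j4.953e+05 Ω = 4.953e+05∠-89.6° Ω.
Step 4 — Source phasor: V = 42.4∠26.0° V = 38.11 + j18.59 V.
Step 5 — Ohm's law: I = V / Z_total = (38.11 + j18.59) / (3310 - j4.953e+05) = -3.701e-05 + j7.718e-05 A.
Step 6 — Convert to polar: |I| = 8.56e-05 A, ∠I = 115.6°.

I = 8.56e-05∠115.6° A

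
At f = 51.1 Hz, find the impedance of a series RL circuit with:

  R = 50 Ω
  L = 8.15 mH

Step 1 — Angular frequency: ω = 2π·f = 2π·51.1 = 321.1 rad/s.
Step 2 — Component impedances:
  R: Z = R = 50 Ω
  L: Z = jωL = j·321.1·0.00815 = 0 + j2.617 Ω
Step 3 — Series combination: Z_total = R + L = 50 + j2.617 Ω = 50.07∠3.0° Ω.

Z = 50 + j2.617 Ω = 50.07∠3.0° Ω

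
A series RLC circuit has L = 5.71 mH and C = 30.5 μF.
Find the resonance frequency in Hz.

Step 1 — Resonance condition Im(Z)=0 gives ω₀ = 1/√(LC).
Step 2 — ω₀ = 1/√(0.00571·3.05e-05) = 2396 rad/s.
Step 3 — f₀ = ω₀/(2π) = 381.4 Hz.

f₀ = 381.4 Hz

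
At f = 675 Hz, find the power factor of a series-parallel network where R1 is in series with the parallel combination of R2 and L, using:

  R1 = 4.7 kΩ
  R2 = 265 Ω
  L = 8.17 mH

Step 1 — Angular frequency: ω = 2π·f = 2π·675 = 4241 rad/s.
Step 2 — Component impedances:
  R1: Z = R = 4700 Ω
  R2: Z = R = 265 Ω
  L: Z = jωL = j·4241·0.00817 = 0 + j34.65 Ω
Step 3 — Parallel branch: R2 || L = 1/(1/R2 + 1/L) = 4.455 + j34.07 Ω.
Step 4 — Series with R1: Z_total = R1 + (R2 || L) = 4704 + j34.07 Ω = 4705∠0.4° Ω.
Step 5 — Power factor: PF = cos(φ) = Re(Z)/|Z| = 4704.5/4704.6 = 1.
Step 6 — Type: Im(Z) = 34.07 ⇒ lagging (phase φ = 0.4°).

PF = 1 (lagging, φ = 0.4°)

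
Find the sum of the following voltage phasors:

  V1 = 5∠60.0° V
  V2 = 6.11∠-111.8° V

Step 1 — Convert each phasor to rectangular form:
  V1 = 5·(cos(60.0°) + j·sin(60.0°)) = 2.5 + j4.33 V
  V2 = 6.11·(cos(-111.8°) + j·sin(-111.8°)) = -2.269 - j5.673 V
Step 2 — Sum components: V_total = 0.2309 - j1.343 V.
Step 3 — Convert to polar: |V_total| = 1.363 V, ∠V_total = -80.2°.

V_total = 1.363∠-80.2° V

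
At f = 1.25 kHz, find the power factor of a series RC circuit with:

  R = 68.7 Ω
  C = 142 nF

Step 1 — Angular frequency: ω = 2π·f = 2π·1250 = 7854 rad/s.
Step 2 — Component impedances:
  R: Z = R = 68.7 Ω
  C: Z = 1/(jωC) = -j/(ω·C) = 0 - j896.6 Ω
Step 3 — Series combination: Z_total = R + C = 68.7 - j896.6 Ω = 899.3∠-85.6° Ω.
Step 4 — Power factor: PF = cos(φ) = Re(Z)/|Z| = 68.7/899.3 = 0.07639.
Step 5 — Type: Im(Z) = -896.6 ⇒ leading (phase φ = -85.6°).

PF = 0.07639 (leading, φ = -85.6°)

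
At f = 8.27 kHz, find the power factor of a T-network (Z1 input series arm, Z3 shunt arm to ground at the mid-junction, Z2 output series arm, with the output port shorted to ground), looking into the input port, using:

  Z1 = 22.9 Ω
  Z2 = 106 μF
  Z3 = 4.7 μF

Step 1 — Angular frequency: ω = 2π·f = 2π·8270 = 5.196e+04 rad/s.
Step 2 — Component impedances:
  Z1: Z = R = 22.9 Ω
  Z2: Z = 1/(jωC) = -j/(ω·C) = 0 - j0.1816 Ω
  Z3: Z = 1/(jωC) = -j/(ω·C) = 0 - j4.095 Ω
Step 3 — With the output port shorted to ground, the output series arm Z2 runs from the junction to ground; the shunt arm Z3 also runs from the junction to ground. They appear in parallel: Z3 || Z2 = 0 - j0.1738 Ω.
Step 4 — Series with input arm Z1: Z_in = Z1 + (Z3 || Z2) = 22.9 - j0.1738 Ω = 22.9∠-0.4° Ω.
Step 5 — Power factor: PF = cos(φ) = Re(Z)/|Z| = 22.9/22.9 = 1.
Step 6 — Type: Im(Z) = -0.1738 ⇒ leading (phase φ = -0.4°).

PF = 1 (leading, φ = -0.4°)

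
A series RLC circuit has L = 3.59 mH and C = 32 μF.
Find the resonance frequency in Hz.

Step 1 — Resonance condition Im(Z)=0 gives ω₀ = 1/√(LC).
Step 2 — ω₀ = 1/√(0.00359·3.2e-05) = 2950 rad/s.
Step 3 — f₀ = ω₀/(2π) = 469.6 Hz.

f₀ = 469.6 Hz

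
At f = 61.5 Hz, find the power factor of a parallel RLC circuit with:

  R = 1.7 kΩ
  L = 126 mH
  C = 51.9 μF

Step 1 — Angular frequency: ω = 2π·f = 2π·61.5 = 386.4 rad/s.
Step 2 — Component impedances:
  R: Z = R = 1700 Ω
  L: Z = jωL = j·386.4·0.126 = 0 + j48.69 Ω
  C: Z = 1/(jωC) = -j/(ω·C) = 0 - j49.86 Ω
Step 3 — Parallel combination: 1/Z_total = 1/R + 1/L + 1/C; Z_total = 1014 + j834 Ω = 1313∠39.4° Ω.
Step 4 — Power factor: PF = cos(φ) = Re(Z)/|Z| = 1014/1313 = 0.7723.
Step 5 — Type: Im(Z) = 834 ⇒ lagging (phase φ = 39.4°).

PF = 0.7723 (lagging, φ = 39.4°)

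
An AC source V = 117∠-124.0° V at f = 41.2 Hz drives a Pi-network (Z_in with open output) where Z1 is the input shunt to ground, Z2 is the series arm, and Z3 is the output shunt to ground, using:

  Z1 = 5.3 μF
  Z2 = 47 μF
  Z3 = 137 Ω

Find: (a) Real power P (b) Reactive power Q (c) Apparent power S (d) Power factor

Step 1 — Angular frequency: ω = 2π·f = 2π·41.2 = 258.9 rad/s.
Step 2 — Component impedances:
  Z1: Z = 1/(jωC) = -j/(ω·C) = 0 - j728.9 Ω
  Z2: Z = 1/(jωC) = -j/(ω·C) = 0 - j82.19 Ω
  Z3: Z = R = 137 Ω
Step 3 — With open output, the series arm Z2 and the output shunt Z3 appear in series to ground: Z2 + Z3 = 137 - j82.19 Ω.
Step 4 — Parallel with input shunt Z1: Z_in = Z1 || (Z2 + Z3) = 107.6 - j92.03 Ω = 141.6∠-40.5° Ω.
Step 5 — Source phasor: V = 117∠-124.0° V = -65.43 - j97 V.
Step 6 — Current: I = V / Z = 0.09426 - j0.8211 A = 0.8265∠-83.5° A.
Step 7 — Complex power: S = V·I* = 73.47 - j62.86 VA.
Step 8 — Real power: P = Re(S) = 73.47 W.
Step 9 — Reactive power: Q = Im(S) = -62.86 VAR.
Step 10 — Apparent power: |S| = 96.7 VA.
Step 11 — Power factor: PF = P/|S| = 0.7599 (leading).

(a) P = 73.47 W  (b) Q = -62.86 VAR  (c) S = 96.7 VA  (d) PF = 0.7599 (leading)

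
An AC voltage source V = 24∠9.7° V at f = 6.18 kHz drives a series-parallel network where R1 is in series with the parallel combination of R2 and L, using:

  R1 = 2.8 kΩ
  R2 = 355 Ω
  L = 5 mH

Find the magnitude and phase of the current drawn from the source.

Step 1 — Angular frequency: ω = 2π·f = 2π·6180 = 3.883e+04 rad/s.
Step 2 — Component impedances:
  R1: Z = R = 2800 Ω
  R2: Z = R = 355 Ω
  L: Z = jωL = j·3.883e+04·0.005 = 0 + j194.2 Ω
Step 3 — Parallel branch: R2 || L = 1/(1/R2 + 1/L) = 81.73 + j149.4 Ω.
Step 4 — Series with R1: Z_total = R1 + (R2 || L) = 2882 + j149.4 Ω = 2886∠3.0° Ω.
Step 5 — Source phasor: V = 24∠9.7° V = 23.66 + j4.044 V.
Step 6 — Ohm's law: I = V / Z_total = (23.66 + j4.044) / (2882 + j149.4) = 0.00826 + j0.0009749 A.
Step 7 — Convert to polar: |I| = 0.008317 A, ∠I = 6.7°.

I = 0.008317∠6.7° A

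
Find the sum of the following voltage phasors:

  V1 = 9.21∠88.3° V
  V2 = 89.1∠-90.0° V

Step 1 — Convert each phasor to rectangular form:
  V1 = 9.21·(cos(88.3°) + j·sin(88.3°)) = 0.2732 + j9.206 V
  V2 = 89.1·(cos(-90.0°) + j·sin(-90.0°)) = 0 - j89.1 V
Step 2 — Sum components: V_total = 0.2732 - j79.89 V.
Step 3 — Convert to polar: |V_total| = 79.89 V, ∠V_total = -89.8°.

V_total = 79.89∠-89.8° V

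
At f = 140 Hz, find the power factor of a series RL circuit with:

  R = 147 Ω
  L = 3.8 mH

Step 1 — Angular frequency: ω = 2π·f = 2π·140 = 879.6 rad/s.
Step 2 — Component impedances:
  R: Z = R = 147 Ω
  L: Z = jωL = j·879.6·0.0038 = 0 + j3.343 Ω
Step 3 — Series combination: Z_total = R + L = 147 + j3.343 Ω = 147∠1.3° Ω.
Step 4 — Power factor: PF = cos(φ) = Re(Z)/|Z| = 147/147.04 = 0.9997.
Step 5 — Type: Im(Z) = 3.343 ⇒ lagging (phase φ = 1.3°).

PF = 0.9997 (lagging, φ = 1.3°)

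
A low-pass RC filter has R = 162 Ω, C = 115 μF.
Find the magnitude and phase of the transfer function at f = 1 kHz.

Step 1 — Angular frequency: ω = 2π·1000 = 6283 rad/s.
Step 2 — Transfer function: H(jω) = 1/(1 + jωRC).
Step 3 — Denominator: 1 + jωRC = 1 + j·6283·162·0.000115 = 1 + j117.1.
Step 4 — H = 7.298e-05 - j0.008542.
Step 5 — Magnitude: |H| = 0.008543 (-41.4 dB); phase: φ = -89.5°.

|H| = 0.008543 (-41.4 dB), φ = -89.5°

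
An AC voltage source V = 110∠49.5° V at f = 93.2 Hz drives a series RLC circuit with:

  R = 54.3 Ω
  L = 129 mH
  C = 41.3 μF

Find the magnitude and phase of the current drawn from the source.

Step 1 — Angular frequency: ω = 2π·f = 2π·93.2 = 585.6 rad/s.
Step 2 — Component impedances:
  R: Z = R = 54.3 Ω
  L: Z = jωL = j·585.6·0.129 = 0 + j75.54 Ω
  C: Z = 1/(jωC) = -j/(ω·C) = 0 - j41.35 Ω
Step 3 — Series combination: Z_total = R + L + C = 54.3 + j34.19 Ω = 64.17∠32.2° Ω.
Step 4 — Source phasor: V = 110∠49.5° V = 71.44 + j83.64 V.
Step 5 — Ohm's law: I = V / Z_total = (71.44 + j83.64) / (54.3 + j34.19) = 1.637 + j0.5098 A.
Step 6 — Convert to polar: |I| = 1.714 A, ∠I = 17.3°.

I = 1.714∠17.3° A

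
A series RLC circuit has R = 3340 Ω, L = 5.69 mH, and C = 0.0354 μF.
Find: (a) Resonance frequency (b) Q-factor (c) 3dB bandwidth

Step 1 — Resonance condition Im(Z)=0 gives ω₀ = 1/√(LC).
Step 2 — ω₀ = 1/√(0.00569·3.54e-08) = 7.046e+04 rad/s.
Step 3 — f₀ = ω₀/(2π) = 1.121e+04 Hz.
Step 4 — Series Q: Q = ω₀L/R = 7.046e+04·0.00569/3340 = 0.12.
Step 5 — 3dB bandwidth: Δω = ω₀/Q = 5.87e+05 rad/s; BW = Δω/(2π) = 9.342e+04 Hz.

(a) f₀ = 1.121e+04 Hz  (b) Q = 0.12  (c) BW = 9.342e+04 Hz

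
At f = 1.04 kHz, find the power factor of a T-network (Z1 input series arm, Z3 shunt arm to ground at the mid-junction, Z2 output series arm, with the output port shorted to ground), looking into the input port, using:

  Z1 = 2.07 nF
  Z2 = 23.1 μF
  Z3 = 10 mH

Step 1 — Angular frequency: ω = 2π·f = 2π·1040 = 6535 rad/s.
Step 2 — Component impedances:
  Z1: Z = 1/(jωC) = -j/(ω·C) = 0 - j7.393e+04 Ω
  Z2: Z = 1/(jωC) = -j/(ω·C) = 0 - j6.625 Ω
  Z3: Z = jωL = j·6535·0.01 = 0 + j65.35 Ω
Step 3 — With the output port shorted to ground, the output series arm Z2 runs from the junction to ground; the shunt arm Z3 also runs from the junction to ground. They appear in parallel: Z3 || Z2 = 0 - j7.372 Ω.
Step 4 — Series with input arm Z1: Z_in = Z1 + (Z3 || Z2) = 0 - j7.394e+04 Ω = 7.394e+04∠-90.0° Ω.
Step 5 — Power factor: PF = cos(φ) = Re(Z)/|Z| = 0/7.394e+04 = 0.
Step 6 — Type: Im(Z) = -7.394e+04 ⇒ leading (phase φ = -90.0°).

PF = 0 (leading, φ = -90.0°)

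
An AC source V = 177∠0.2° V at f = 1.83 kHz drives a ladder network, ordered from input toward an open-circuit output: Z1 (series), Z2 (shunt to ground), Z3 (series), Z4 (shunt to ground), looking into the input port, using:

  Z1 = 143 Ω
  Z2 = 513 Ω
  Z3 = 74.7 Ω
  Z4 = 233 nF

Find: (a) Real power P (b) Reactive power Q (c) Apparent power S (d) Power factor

Step 1 — Angular frequency: ω = 2π·f = 2π·1830 = 1.15e+04 rad/s.
Step 2 — Component impedances:
  Z1: Z = R = 143 Ω
  Z2: Z = R = 513 Ω
  Z3: Z = R = 74.7 Ω
  Z4: Z = 1/(jωC) = -j/(ω·C) = 0 - j373.3 Ω
Step 3 — Ladder network (open output): work backward from the far end, alternating series and parallel combinations. Z_in = 336.9 - j202.7 Ω = 393.2∠-31.0° Ω.
Step 4 — Source phasor: V = 177∠0.2° V = 177 + j0.6178 V.
Step 5 — Current: I = V / Z = 0.385 + j0.2334 A = 0.4502∠31.2° A.
Step 6 — Complex power: S = V·I* = 68.28 - j41.07 VA.
Step 7 — Real power: P = Re(S) = 68.28 W.
Step 8 — Reactive power: Q = Im(S) = -41.07 VAR.
Step 9 — Apparent power: |S| = 79.68 VA.
Step 10 — Power factor: PF = P/|S| = 0.8569 (leading).

(a) P = 68.28 W  (b) Q = -41.07 VAR  (c) S = 79.68 VA  (d) PF = 0.8569 (leading)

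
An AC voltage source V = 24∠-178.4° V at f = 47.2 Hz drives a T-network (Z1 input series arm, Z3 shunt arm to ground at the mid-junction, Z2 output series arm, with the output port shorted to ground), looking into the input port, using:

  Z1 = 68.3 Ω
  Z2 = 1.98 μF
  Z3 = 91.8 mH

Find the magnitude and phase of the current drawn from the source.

Step 1 — Angular frequency: ω = 2π·f = 2π·47.2 = 296.6 rad/s.
Step 2 — Component impedances:
  Z1: Z = R = 68.3 Ω
  Z2: Z = 1/(jωC) = -j/(ω·C) = 0 - j1703 Ω
  Z3: Z = jωL = j·296.6·0.0918 = 0 + j27.22 Ω
Step 3 — With the output port shorted to ground, the output series arm Z2 runs from the junction to ground; the shunt arm Z3 also runs from the junction to ground. They appear in parallel: Z3 || Z2 = 0 + j27.67 Ω.
Step 4 — Series with input arm Z1: Z_in = Z1 + (Z3 || Z2) = 68.3 + j27.67 Ω = 73.69∠22.1° Ω.
Step 5 — Source phasor: V = 24∠-178.4° V = -23.99 - j0.6701 V.
Step 6 — Ohm's law: I = V / Z_total = (-23.99 - j0.6701) / (68.3 + j27.67) = -0.3052 + j0.1138 A.
Step 7 — Convert to polar: |I| = 0.3257 A, ∠I = 159.5°.

I = 0.3257∠159.5° A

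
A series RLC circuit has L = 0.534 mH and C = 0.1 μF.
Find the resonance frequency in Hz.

Step 1 — Resonance condition Im(Z)=0 gives ω₀ = 1/√(LC).
Step 2 — ω₀ = 1/√(0.000534·1e-07) = 1.368e+05 rad/s.
Step 3 — f₀ = ω₀/(2π) = 2.178e+04 Hz.

f₀ = 2.178e+04 Hz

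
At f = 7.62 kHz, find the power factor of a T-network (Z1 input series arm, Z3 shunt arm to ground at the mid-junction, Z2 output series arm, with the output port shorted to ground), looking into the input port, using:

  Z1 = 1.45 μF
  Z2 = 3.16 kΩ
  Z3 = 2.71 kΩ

Step 1 — Angular frequency: ω = 2π·f = 2π·7620 = 4.788e+04 rad/s.
Step 2 — Component impedances:
  Z1: Z = 1/(jωC) = -j/(ω·C) = 0 - j14.4 Ω
  Z2: Z = R = 3160 Ω
  Z3: Z = R = 2710 Ω
Step 3 — With the output port shorted to ground, the output series arm Z2 runs from the junction to ground; the shunt arm Z3 also runs from the junction to ground. They appear in parallel: Z3 || Z2 = 1459 Ω.
Step 4 — Series with input arm Z1: Z_in = Z1 + (Z3 || Z2) = 1459 - j14.4 Ω = 1459∠-0.6° Ω.
Step 5 — Power factor: PF = cos(φ) = Re(Z)/|Z| = 1459/1459 = 1.
Step 6 — Type: Im(Z) = -14.4 ⇒ leading (phase φ = -0.6°).

PF = 1 (leading, φ = -0.6°)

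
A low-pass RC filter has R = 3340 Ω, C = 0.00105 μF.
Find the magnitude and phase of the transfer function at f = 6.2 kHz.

Step 1 — Angular frequency: ω = 2π·6200 = 3.896e+04 rad/s.
Step 2 — Transfer function: H(jω) = 1/(1 + jωRC).
Step 3 — Denominator: 1 + jωRC = 1 + j·3.896e+04·3340·1.05e-09 = 1 + j0.1366.
Step 4 — H = 0.9817 - j0.1341.
Step 5 — Magnitude: |H| = 0.9908 (-0.1 dB); phase: φ = -7.8°.

|H| = 0.9908 (-0.1 dB), φ = -7.8°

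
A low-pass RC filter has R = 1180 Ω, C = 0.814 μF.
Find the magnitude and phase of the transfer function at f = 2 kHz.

Step 1 — Angular frequency: ω = 2π·2000 = 1.257e+04 rad/s.
Step 2 — Transfer function: H(jω) = 1/(1 + jωRC).
Step 3 — Denominator: 1 + jωRC = 1 + j·1.257e+04·1180·8.14e-07 = 1 + j12.07.
Step 4 — H = 0.006817 - j0.08228.
Step 5 — Magnitude: |H| = 0.08257 (-21.7 dB); phase: φ = -85.3°.

|H| = 0.08257 (-21.7 dB), φ = -85.3°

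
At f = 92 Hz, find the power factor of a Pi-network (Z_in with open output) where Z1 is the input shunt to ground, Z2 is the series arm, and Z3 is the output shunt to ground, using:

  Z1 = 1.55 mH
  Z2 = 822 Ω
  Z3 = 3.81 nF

Step 1 — Angular frequency: ω = 2π·f = 2π·92 = 578.1 rad/s.
Step 2 — Component impedances:
  Z1: Z = jωL = j·578.1·0.00155 = 0 + j0.896 Ω
  Z2: Z = R = 822 Ω
  Z3: Z = 1/(jωC) = -j/(ω·C) = 0 - j4.541e+05 Ω
Step 3 — With open output, the series arm Z2 and the output shunt Z3 appear in series to ground: Z2 + Z3 = 822 - j4.541e+05 Ω.
Step 4 — Parallel with input shunt Z1: Z_in = Z1 || (Z2 + Z3) = 3.201e-09 + j0.896 Ω = 0.896∠90.0° Ω.
Step 5 — Power factor: PF = cos(φ) = Re(Z)/|Z| = 3.2008e-09/0.89598 = 3.572e-09.
Step 6 — Type: Im(Z) = 0.896 ⇒ lagging (phase φ = 90.0°).

PF = 3.572e-09 (lagging, φ = 90.0°)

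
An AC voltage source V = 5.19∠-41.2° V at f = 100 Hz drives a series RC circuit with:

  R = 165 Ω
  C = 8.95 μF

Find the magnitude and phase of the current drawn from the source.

Step 1 — Angular frequency: ω = 2π·f = 2π·100 = 628.3 rad/s.
Step 2 — Component impedances:
  R: Z = R = 165 Ω
  C: Z = 1/(jωC) = -j/(ω·C) = 0 - j177.8 Ω
Step 3 — Series combination: Z_total = R + C = 165 - j177.8 Ω = 242.6∠-47.1° Ω.
Step 4 — Source phasor: V = 5.19∠-41.2° V = 3.905 - j3.419 V.
Step 5 — Ohm's law: I = V / Z_total = (3.905 - j3.419) / (165 - j177.8) = 0.02128 + j0.002215 A.
Step 6 — Convert to polar: |I| = 0.02139 A, ∠I = 5.9°.

I = 0.02139∠5.9° A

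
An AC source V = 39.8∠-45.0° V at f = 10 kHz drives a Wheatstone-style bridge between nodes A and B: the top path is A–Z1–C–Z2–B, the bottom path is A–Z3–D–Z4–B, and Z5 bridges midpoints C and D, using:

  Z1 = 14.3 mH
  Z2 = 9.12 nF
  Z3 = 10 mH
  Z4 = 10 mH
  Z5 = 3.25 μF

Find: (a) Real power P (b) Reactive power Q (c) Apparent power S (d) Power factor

Step 1 — Angular frequency: ω = 2π·f = 2π·1e+04 = 6.283e+04 rad/s.
Step 2 — Component impedances:
  Z1: Z = jωL = j·6.283e+04·0.0143 = 0 + j898.5 Ω
  Z2: Z = 1/(jωC) = -j/(ω·C) = 0 - j1745 Ω
  Z3: Z = jωL = j·6.283e+04·0.01 = 0 + j628.3 Ω
  Z4: Z = jωL = j·6.283e+04·0.01 = 0 + j628.3 Ω
  Z5: Z = 1/(jωC) = -j/(ω·C) = 0 - j4.897 Ω
Step 3 — Bridge requires nodal analysis (the Z5 bridge couples midpoints C and D, so the two paths cannot be reduced to a simple series/parallel combination). Setting node B to ground and injecting 1 A at node A, the 3-node admittance system at A, C, D solves to V_A = Z_AB = 0 + j1347 Ω = 1347∠90.0° Ω.
Step 4 — Source phasor: V = 39.8∠-45.0° V = 28.14 - j28.14 V.
Step 5 — Current: I = V / Z = -0.02089 - j0.02089 A = 0.02955∠-135.0° A.
Step 6 — Complex power: S = V·I* = 0 + j1.176 VA.
Step 7 — Real power: P = Re(S) = 0 W.
Step 8 — Reactive power: Q = Im(S) = 1.176 VAR.
Step 9 — Apparent power: |S| = 1.176 VA.
Step 10 — Power factor: PF = P/|S| = 0 (lagging).

(a) P = 0 W  (b) Q = 1.176 VAR  (c) S = 1.176 VA  (d) PF = 0 (lagging)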